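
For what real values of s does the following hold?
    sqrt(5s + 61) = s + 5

s = 4

Square both sides: 5s + 61 = (s + 5)^2.
Expand and rearrange: s^2 + 5s - 36 = 0.
Solving gives s = 4 or s = -9.
Check each candidate in the original equation:
  s = 4: sqrt(81) = 9, while s + 5 = 9 — valid.
  s = -9: sqrt(16) = 4, while s + 5 = -4 — extraneous.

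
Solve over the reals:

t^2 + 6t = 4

t = -6.6056 or t = 0.6056

Rearrange to standard form: t^2 + 6t - 4 = 0.
Discriminant: (6)^2 - 4*1*(-4) = 52.
Quadratic formula: t = (-6 +/- sqrt(52)) / 2.
So t = -3 + sqrt(13) ~= 0.6056 or t = -sqrt(13) - 3 ~= -6.6056.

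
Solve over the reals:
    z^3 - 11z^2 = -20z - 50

Rearrange: z^3 - 11z^2 + 20z + 50 = 0.
Possible rational roots are divisors of 50. Testing z = 5 gives 0, so (z - 5) is a factor.
Divide: z^3 - 11z^2 + 20z + 50 = (z - 5)(z^2 - 6z - 10).
Apply the quadratic formula to z^2 - 6z - 10 = 0: z = (6 +/- sqrt(76))/2, i.e. z ~= 7.3589 or z ~= -1.3589.

z = -1.3589 or z = 5 or z = 7.3589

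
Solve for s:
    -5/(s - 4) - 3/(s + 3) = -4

Multiply both sides by (s - 4)(s + 3):
-5(s + 3) - 3(s - 4) = -4(s - 4)(s + 3).
Expand and collect terms: -4s² + 12s + 51 = 0.
By the quadratic formula, s = (-12 ± √960) / -8, so s ≈ -2.373 or s ≈ 5.373.
Neither value makes a denominator zero (s ≠ 4, s ≠ -3), so both are valid.

s = -2.373 or s = 5.373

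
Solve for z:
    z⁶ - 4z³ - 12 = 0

z = -1.2599 or z = 1.8171

Let u = z³. The equation becomes u² - 4u - 12 = 0.
Factor: (u + 2)(u - 6) = 0, so u = -2 or u = 6.
z³ = -2 gives z = -∛(2) ≈ -1.2599.
z³ = 6 gives z = ∛(6) ≈ 1.8171.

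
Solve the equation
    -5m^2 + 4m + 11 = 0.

m = -1.1362 or m = 1.9362

Discriminant: (4)^2 - 4*(-5)*11 = 236.
Quadratic formula: m = (-4 +/- sqrt(236)) / (-10).
So m = 2/5 - sqrt(59)/5 ~= -1.1362 or m = 2/5 + sqrt(59)/5 ~= 1.9362.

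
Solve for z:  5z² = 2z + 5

Rearrange to standard form: 5z² - 2z - 5 = 0.
Discriminant: (-2)² − 4·5·(-5) = 104.
Quadratic formula: z = (2 ± √104) / 10.
So z = 1/5 + √(26)/5 ≈ 1.2198 or z = 1/5 - √(26)/5 ≈ -0.8198.

z = -0.8198 or z = 1.2198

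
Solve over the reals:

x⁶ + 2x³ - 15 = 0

Let u = x³. The equation becomes u² + 2u - 15 = 0.
Factor: (u - 3)(u + 5) = 0, so u = 3 or u = -5.
x³ = 3 gives x = ∛(3) ≈ 1.4422.
x³ = -5 gives x = -∛(5) ≈ -1.71.

x = -1.71 or x = 1.4422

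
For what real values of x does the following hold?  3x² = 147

x = -7 or x = 7

Bring every term to one side: 3x² - 147 = 0.
Factor: 3(x - 7)(x + 7) = 0.
So x = 7 or x = -7.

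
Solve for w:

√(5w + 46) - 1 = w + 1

w = 7

Isolate the radical: √(5w + 46) = w + 2.
Square both sides: 5w + 46 = (w + 2)².
Expand and rearrange: w² - w - 42 = 0.
Solving gives w = 7 or w = -6.
Check each candidate in the original equation:
  w = 7: √(81) = 9, while w + 2 = 9 — valid.
  w = -6: √(16) = 4, while w + 2 = -4 — extraneous.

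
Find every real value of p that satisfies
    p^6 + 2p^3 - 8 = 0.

p = -1.5874 or p = 1.2599

Let u = p^3. The equation becomes u^2 + 2u - 8 = 0.
Factor: (u - 2)(u + 4) = 0, so u = 2 or u = -4.
p^3 = 2 gives p = (2)^(1/3) ~= 1.2599.
p^3 = -4 gives p = -(4)^(1/3) ~= -1.5874.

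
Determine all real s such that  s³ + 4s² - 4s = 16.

s = -4 or s = -2 or s = 2

Rearrange: s³ + 4s² - 4s - 16 = 0.
Possible rational roots are divisors of -16. Testing s = -2 gives 0, so (s + 2) is a factor.
Divide: s³ + 4s² - 4s - 16 = (s + 2)(s² + 2s - 8).
Factor the quadratic: s = 2 or s = -4.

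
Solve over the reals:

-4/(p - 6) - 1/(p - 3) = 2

Multiply both sides by (p - 6)(p - 3):
-4(p - 3) - (p - 6) = 2(p - 6)(p - 3).
Expand and collect terms: 2p² - 13p + 18 = 0.
Factor or apply the quadratic formula: p = 4.5 or p = 2.
Neither value makes a denominator zero (p ≠ 6, p ≠ 3), so both are valid.

p = 2 or p = 4.5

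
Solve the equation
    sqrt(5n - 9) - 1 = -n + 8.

Isolate the radical: sqrt(5n - 9) = -n + 9.
Square both sides: 5n - 9 = (-n + 9)^2.
Expand and rearrange: n^2 - 23n + 90 = 0.
Solving gives n = 18 or n = 5.
Check each candidate in the original equation:
  n = 18: sqrt(81) = 9, while -n + 9 = -9 — extraneous.
  n = 5: sqrt(16) = 4, while -n + 9 = 4 — valid.

n = 5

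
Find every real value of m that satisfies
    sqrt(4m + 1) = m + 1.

Square both sides: 4m + 1 = (m + 1)^2.
Expand and rearrange: m^2 - 2m = 0.
Solving gives m = 2 or m = 0.
Check each candidate in the original equation:
  m = 2: sqrt(9) = 3, while m + 1 = 3 — valid.
  m = 0: sqrt(1) = 1, while m + 1 = 1 — valid.

m = 0 or m = 2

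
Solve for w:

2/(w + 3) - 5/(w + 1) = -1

Multiply both sides by (w + 3)(w + 1):
2(w + 1) - 5(w + 3) = -(w + 3)(w + 1).
Expand and collect terms: -w² - w + 10 = 0.
By the quadratic formula, w = (1 ± √41) / -2, so w ≈ -3.7016 or w ≈ 2.7016.
Neither value makes a denominator zero (w ≠ -3, w ≠ -1), so both are valid.

w = -3.7016 or w = 2.7016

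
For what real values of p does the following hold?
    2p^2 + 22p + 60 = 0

p = -6 or p = -5

Factor: 2(p + 6)(p + 5) = 0.
So p = -6 or p = -5.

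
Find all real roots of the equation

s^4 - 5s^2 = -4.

s = -2 or s = -1 or s = 1 or s = 2

Let u = s^2. The equation becomes u^2 - 5u + 4 = 0.
Factor: (u - 4)(u - 1) = 0, so u = 4 or u = 1.
s^2 = 4 gives s = +/-2.
s^2 = 1 gives s = +/-1.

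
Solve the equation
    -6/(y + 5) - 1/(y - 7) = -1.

Multiply both sides by (y + 5)(y - 7):
-6(y - 7) - (y + 5) = -(y + 5)(y - 7).
Expand and collect terms: -y² + 9y - 2 = 0.
By the quadratic formula, y = (-9 ± √73) / -2, so y ≈ 0.228 or y ≈ 8.772.
Neither value makes a denominator zero (y ≠ -5, y ≠ 7), so both are valid.

y = 0.228 or y = 8.772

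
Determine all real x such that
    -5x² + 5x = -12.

Rearrange to standard form: -5x² + 5x + 12 = 0.
Discriminant: (5)² − 4·(-5)·12 = 265.
Quadratic formula: x = (-5 ± √265) / (-10).
So x = 1/2 - √(265)/10 ≈ -1.1279 or x = 1/2 + √(265)/10 ≈ 2.1279.

x = -1.1279 or x = 2.1279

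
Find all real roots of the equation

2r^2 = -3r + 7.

Rearrange to standard form: 2r^2 + 3r - 7 = 0.
Discriminant: (3)^2 - 4*2*(-7) = 65.
Quadratic formula: r = (-3 +/- sqrt(65)) / 4.
So r = -3/4 + sqrt(65)/4 ~= 1.2656 or r = -sqrt(65)/4 - 3/4 ~= -2.7656.

r = -2.7656 or r = 1.2656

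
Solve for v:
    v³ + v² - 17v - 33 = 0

v = -3 or v = -2.4641 or v = 4.4641

Possible rational roots are divisors of -33. Testing v = -3 gives 0, so (v + 3) is a factor.
Divide: v³ + v² - 17v - 33 = (v + 3)(v² - 2v - 11).
Apply the quadratic formula to v² - 2v - 11 = 0: v = (2 ± √48)/2, i.e. v ≈ 4.4641 or v ≈ -2.4641.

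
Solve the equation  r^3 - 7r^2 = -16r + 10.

Rearrange: r^3 - 7r^2 + 16r - 10 = 0.
Possible rational roots are divisors of -10. Testing r = 1 gives 0, so (r - 1) is a factor.
Divide: r^3 - 7r^2 + 16r - 10 = (r - 1)(r^2 - 6r + 10).
The quadratic r^2 - 6r + 10 has discriminant -4 < 0, so no further real roots.

r = 1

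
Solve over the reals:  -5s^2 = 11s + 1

s = -2.105 or s = -0.095

Rearrange to standard form: -5s^2 - 11s - 1 = 0.
Discriminant: (-11)^2 - 4*(-5)*(-1) = 101.
Quadratic formula: s = (11 +/- sqrt(101)) / (-10).
So s = -11/10 - sqrt(101)/10 ~= -2.105 or s = -11/10 + sqrt(101)/10 ~= -0.095.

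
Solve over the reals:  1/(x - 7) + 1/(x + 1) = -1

x = -2.1231 or x = 6.1231

Multiply both sides by (x - 7)(x + 1):
(x + 1) + (x - 7) = -(x - 7)(x + 1).
Expand and collect terms: -x² + 4x + 13 = 0.
By the quadratic formula, x = (-4 ± √68) / -2, so x ≈ -2.1231 or x ≈ 6.1231.
Neither value makes a denominator zero (x ≠ 7, x ≠ -1), so both are valid.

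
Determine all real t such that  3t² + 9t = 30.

t = -5 or t = 2

Bring every term to one side: 3t² + 9t - 30 = 0.
Factor: 3(t + 5)(t - 2) = 0.
So t = -5 or t = 2.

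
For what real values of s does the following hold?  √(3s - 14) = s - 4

s = 5 or s = 6

Square both sides: 3s - 14 = (s - 4)².
Expand and rearrange: s² - 11s + 30 = 0.
Solving gives s = 6 or s = 5.
Check each candidate in the original equation:
  s = 6: √(4) = 2, while s - 4 = 2 — valid.
  s = 5: √(1) = 1, while s - 4 = 1 — valid.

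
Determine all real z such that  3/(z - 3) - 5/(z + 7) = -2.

Multiply both sides by (z - 3)(z + 7):
3(z + 7) - 5(z - 3) = -2(z - 3)(z + 7).
Expand and collect terms: -2z^2 - 6z + 6 = 0.
By the quadratic formula, z = (6 +/- sqrt(84)) / -4, so z ~= -3.7913 or z ~= 0.7913.
Neither value makes a denominator zero (z != 3, z != -7), so both are valid.

z = -3.7913 or z = 0.7913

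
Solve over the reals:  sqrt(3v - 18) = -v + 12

Square both sides: 3v - 18 = (-v + 12)^2.
Expand and rearrange: v^2 - 27v + 162 = 0.
Solving gives v = 18 or v = 9.
Check each candidate in the original equation:
  v = 18: sqrt(36) = 6, while -v + 12 = -6 — extraneous.
  v = 9: sqrt(9) = 3, while -v + 12 = 3 — valid.

v = 9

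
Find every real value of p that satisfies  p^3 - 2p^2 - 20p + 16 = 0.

Possible rational roots are divisors of 16. Testing p = -4 gives 0, so (p + 4) is a factor.
Divide: p^3 - 2p^2 - 20p + 16 = (p + 4)(p^2 - 6p + 4).
Apply the quadratic formula to p^2 - 6p + 4 = 0: p = (6 +/- sqrt(20))/2, i.e. p ~= 5.2361 or p ~= 0.7639.

p = -4 or p = 0.7639 or p = 5.2361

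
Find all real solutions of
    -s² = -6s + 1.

s = 0.1716 or s = 5.8284

Rearrange to standard form: -s² + 6s - 1 = 0.
Discriminant: (6)² − 4·(-1)·(-1) = 32.
Quadratic formula: s = (-6 ± √32) / (-2).
So s = 3 - 2·√(2) ≈ 0.1716 or s = 2·√(2) + 3 ≈ 5.8284.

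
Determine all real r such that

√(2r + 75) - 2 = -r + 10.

Isolate the radical: √(2r + 75) = -r + 12.
Square both sides: 2r + 75 = (-r + 12)².
Expand and rearrange: r² - 26r + 69 = 0.
Solving gives r = 23 or r = 3.
Check each candidate in the original equation:
  r = 23: √(121) = 11, while -r + 12 = -11 — extraneous.
  r = 3: √(81) = 9, while -r + 12 = 9 — valid.

r = 3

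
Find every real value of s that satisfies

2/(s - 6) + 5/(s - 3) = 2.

s = 4.5 or s = 8

Multiply both sides by (s - 6)(s - 3):
2(s - 3) + 5(s - 6) = 2(s - 6)(s - 3).
Expand and collect terms: 2s^2 - 25s + 72 = 0.
Factor or apply the quadratic formula: s = 8 or s = 4.5.
Neither value makes a denominator zero (s != 6, s != 3), so both are valid.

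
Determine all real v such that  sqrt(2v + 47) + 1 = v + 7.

v = 1

Isolate the radical: sqrt(2v + 47) = v + 6.
Square both sides: 2v + 47 = (v + 6)^2.
Expand and rearrange: v^2 + 10v - 11 = 0.
Solving gives v = 1 or v = -11.
Check each candidate in the original equation:
  v = 1: sqrt(49) = 7, while v + 6 = 7 — valid.
  v = -11: sqrt(25) = 5, while v + 6 = -5 — extraneous.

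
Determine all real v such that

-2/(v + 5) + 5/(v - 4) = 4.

Multiply both sides by (v + 5)(v - 4):
-2(v - 4) + 5(v + 5) = 4(v + 5)(v - 4).
Expand and collect terms: 4v^2 + v - 113 = 0.
By the quadratic formula, v = (-1 +/- sqrt(1809)) / 8, so v ~= 5.1915 or v ~= -5.4415.
Neither value makes a denominator zero (v != -5, v != 4), so both are valid.

v = -5.4415 or v = 5.1915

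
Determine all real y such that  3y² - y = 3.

Rearrange to standard form: 3y² - y - 3 = 0.
Discriminant: (-1)² − 4·3·(-3) = 37.
Quadratic formula: y = (1 ± √37) / 6.
So y = 1/6 + √(37)/6 ≈ 1.1805 or y = 1/6 - √(37)/6 ≈ -0.8471.

y = -0.8471 or y = 1.1805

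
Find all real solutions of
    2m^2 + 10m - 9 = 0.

Discriminant: (10)^2 - 4*2*(-9) = 172.
Quadratic formula: m = (-10 +/- sqrt(172)) / 4.
So m = -5/2 + sqrt(43)/2 ~= 0.7787 or m = -sqrt(43)/2 - 5/2 ~= -5.7787.

m = -5.7787 or m = 0.7787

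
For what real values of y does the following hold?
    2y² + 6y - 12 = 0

y = -4.3723 or y = 1.3723

Discriminant: (6)² − 4·2·(-12) = 132.
Quadratic formula: y = (-6 ± √132) / 4.
So y = -3/2 + √(33)/2 ≈ 1.3723 or y = -√(33)/2 - 3/2 ≈ -4.3723.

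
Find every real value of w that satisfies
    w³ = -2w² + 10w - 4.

Rearrange: w³ + 2w² - 10w + 4 = 0.
Possible rational roots are divisors of 4. Testing w = 2 gives 0, so (w - 2) is a factor.
Divide: w³ + 2w² - 10w + 4 = (w - 2)(w² + 4w - 2).
Apply the quadratic formula to w² + 4w - 2 = 0: w = (-4 ± √24)/2, i.e. w ≈ 0.4495 or w ≈ -4.4495.

w = -4.4495 or w = 0.4495 or w = 2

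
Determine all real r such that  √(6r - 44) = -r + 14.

r = 10

Square both sides: 6r - 44 = (-r + 14)².
Expand and rearrange: r² - 34r + 240 = 0.
Solving gives r = 24 or r = 10.
Check each candidate in the original equation:
  r = 24: √(100) = 10, while -r + 14 = -10 — extraneous.
  r = 10: √(16) = 4, while -r + 14 = 4 — valid.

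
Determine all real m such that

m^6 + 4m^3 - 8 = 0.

m = -1.7613 or m = 1.1355

Let u = m^3. The equation becomes u^2 + 4u - 8 = 0.
By the quadratic formula, u = -2 + 2*sqrt(3) or u = -2*sqrt(3) - 2.
m^3 = -2 + 2*sqrt(3) gives m = (-2 + 2*sqrt(3))^(1/3) ~= 1.1355.
m^3 = -2*sqrt(3) - 2 gives m = -(2 + 2*sqrt(3))^(1/3) ~= -1.7613.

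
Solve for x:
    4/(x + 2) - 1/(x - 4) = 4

Multiply both sides by (x + 2)(x - 4):
4(x - 4) - (x + 2) = 4(x + 2)(x - 4).
Expand and collect terms: 4x² - 11x - 14 = 0.
By the quadratic formula, x = (11 ± √345) / 8, so x ≈ 3.6968 or x ≈ -0.9468.
Neither value makes a denominator zero (x ≠ -2, x ≠ 4), so both are valid.

x = -0.9468 or x = 3.6968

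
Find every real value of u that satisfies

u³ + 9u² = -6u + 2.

Rearrange: u³ + 9u² + 6u - 2 = 0.
Possible rational roots are divisors of -2. Testing u = -1 gives 0, so (u + 1) is a factor.
Divide: u³ + 9u² + 6u - 2 = (u + 1)(u² + 8u - 2).
Apply the quadratic formula to u² + 8u - 2 = 0: u = (-8 ± √72)/2, i.e. u ≈ 0.2426 or u ≈ -8.2426.

u = -8.2426 or u = -1 or u = 0.2426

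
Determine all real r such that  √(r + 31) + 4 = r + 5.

r = 5

Isolate the radical: √(r + 31) = r + 1.
Square both sides: r + 31 = (r + 1)².
Expand and rearrange: r² + r - 30 = 0.
Solving gives r = 5 or r = -6.
Check each candidate in the original equation:
  r = 5: √(36) = 6, while r + 1 = 6 — valid.
  r = -6: √(25) = 5, while r + 1 = -5 — extraneous.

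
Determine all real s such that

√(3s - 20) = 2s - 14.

Square both sides: 3s - 20 = (2s - 14)².
Expand and rearrange: 4s² - 59s + 216 = 0.
Solving gives s = 8 or s = 6.75.
Check each candidate in the original equation:
  s = 8: √(4) = 2, while 2s - 14 = 2 — valid.
  s = 6.75: √(0.25) = 0.5, while 2s - 14 = -0.5 — extraneous.

s = 8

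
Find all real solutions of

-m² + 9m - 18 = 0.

Factor: -1(m - 6)(m - 3) = 0.
So m = 6 or m = 3.

m = 3 or m = 6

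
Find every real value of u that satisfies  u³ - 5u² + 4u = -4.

u = -0.5616 or u = 2 or u = 3.5616

Rearrange: u³ - 5u² + 4u + 4 = 0.
Possible rational roots are divisors of 4. Testing u = 2 gives 0, so (u - 2) is a factor.
Divide: u³ - 5u² + 4u + 4 = (u - 2)(u² - 3u - 2).
Apply the quadratic formula to u² - 3u - 2 = 0: u = (3 ± √17)/2, i.e. u ≈ 3.5616 or u ≈ -0.5616.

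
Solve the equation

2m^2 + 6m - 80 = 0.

m = -8 or m = 5

Factor: 2(m - 5)(m + 8) = 0.
So m = 5 or m = -8.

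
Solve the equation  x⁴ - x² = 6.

Let u = x². The equation becomes u² - u - 6 = 0.
Factor: (u + 2)(u - 3) = 0, so u = -2 or u = 3.
x² = -2 < 0 has no real solution.
x² = 3 gives x = ±√(3) ≈ ±1.7321.

x = -1.7321 or x = 1.7321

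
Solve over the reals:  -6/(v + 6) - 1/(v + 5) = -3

Multiply both sides by (v + 6)(v + 5):
-6(v + 5) - (v + 6) = -3(v + 6)(v + 5).
Expand and collect terms: -3v² - 26v - 54 = 0.
By the quadratic formula, v = (26 ± √28) / -6, so v ≈ -5.2153 or v ≈ -3.4514.
Neither value makes a denominator zero (v ≠ -6, v ≠ -5), so both are valid.

v = -5.2153 or v = -3.4514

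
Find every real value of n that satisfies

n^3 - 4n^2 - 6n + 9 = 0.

Possible rational roots are divisors of 9. Testing n = 1 gives 0, so (n - 1) is a factor.
Divide: n^3 - 4n^2 - 6n + 9 = (n - 1)(n^2 - 3n - 9).
Apply the quadratic formula to n^2 - 3n - 9 = 0: n = (3 +/- sqrt(45))/2, i.e. n ~= 4.8541 or n ~= -1.8541.

n = -1.8541 or n = 1 or n = 4.8541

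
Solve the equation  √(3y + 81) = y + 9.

y = 0

Square both sides: 3y + 81 = (y + 9)².
Expand and rearrange: y² + 15y = 0.
Solving gives y = 0 or y = -15.
Check each candidate in the original equation:
  y = 0: √(81) = 9, while y + 9 = 9 — valid.
  y = -15: √(36) = 6, while y + 9 = -6 — extraneous.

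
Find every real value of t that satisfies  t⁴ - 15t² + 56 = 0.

Let u = t². The equation becomes u² - 15u + 56 = 0.
Factor: (u - 8)(u - 7) = 0, so u = 8 or u = 7.
t² = 8 gives t = ±2·√(2) ≈ ±2.8284.
t² = 7 gives t = ±√(7) ≈ ±2.6458.

t = -2.8284 or t = -2.6458 or t = 2.6458 or t = 2.8284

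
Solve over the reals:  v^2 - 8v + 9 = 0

Discriminant: (-8)^2 - 4*1*9 = 28.
Quadratic formula: v = (8 +/- sqrt(28)) / 2.
So v = sqrt(7) + 4 ~= 6.6458 or v = 4 - sqrt(7) ~= 1.3542.

v = 1.3542 or v = 6.6458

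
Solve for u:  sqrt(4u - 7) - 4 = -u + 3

u = 4

Isolate the radical: sqrt(4u - 7) = -u + 7.
Square both sides: 4u - 7 = (-u + 7)^2.
Expand and rearrange: u^2 - 18u + 56 = 0.
Solving gives u = 14 or u = 4.
Check each candidate in the original equation:
  u = 14: sqrt(49) = 7, while -u + 7 = -7 — extraneous.
  u = 4: sqrt(9) = 3, while -u + 7 = 3 — valid.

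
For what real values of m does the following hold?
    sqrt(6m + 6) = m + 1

Square both sides: 6m + 6 = (m + 1)^2.
Expand and rearrange: m^2 - 4m - 5 = 0.
Solving gives m = 5 or m = -1.
Check each candidate in the original equation:
  m = 5: sqrt(36) = 6, while m + 1 = 6 — valid.
  m = -1: sqrt(0) = 0, while m + 1 = 0 — valid.

m = -1 or m = 5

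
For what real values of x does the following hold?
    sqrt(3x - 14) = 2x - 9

Square both sides: 3x - 14 = (2x - 9)^2.
Expand and rearrange: 4x^2 - 39x + 95 = 0.
Solving gives x = 5 or x = 4.75.
Check each candidate in the original equation:
  x = 5: sqrt(1) = 1, while 2x - 9 = 1 — valid.
  x = 4.75: sqrt(0.25) = 0.5, while 2x - 9 = 0.5 — valid.

x = 4.75 or x = 5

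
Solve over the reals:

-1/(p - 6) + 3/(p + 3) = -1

Multiply both sides by (p - 6)(p + 3):
-(p + 3) + 3(p - 6) = -(p - 6)(p + 3).
Expand and collect terms: -p² + p + 39 = 0.
By the quadratic formula, p = (-1 ± √157) / -2, so p ≈ -5.765 or p ≈ 6.765.
Neither value makes a denominator zero (p ≠ 6, p ≠ -3), so both are valid.

p = -5.765 or p = 6.765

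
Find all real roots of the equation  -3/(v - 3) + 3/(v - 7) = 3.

v = 2.1716 or v = 7.8284

Multiply both sides by (v - 3)(v - 7):
-3(v - 7) + 3(v - 3) = 3(v - 3)(v - 7).
Expand and collect terms: 3v^2 - 30v + 51 = 0.
By the quadratic formula, v = (30 +/- sqrt(288)) / 6, so v ~= 7.8284 or v ~= 2.1716.
Neither value makes a denominator zero (v != 3, v != 7), so both are valid.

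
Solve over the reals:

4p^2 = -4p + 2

Rearrange to standard form: 4p^2 + 4p - 2 = 0.
Discriminant: (4)^2 - 4*4*(-2) = 48.
Quadratic formula: p = (-4 +/- sqrt(48)) / 8.
So p = -1/2 + sqrt(3)/2 ~= 0.366 or p = -sqrt(3)/2 - 1/2 ~= -1.366.

p = -1.366 or p = 0.366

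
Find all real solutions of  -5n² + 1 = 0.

Discriminant: (0)² − 4·(-5)·1 = 20.
Quadratic formula: n = (0 ± √20) / (-10).
So n = -√(5)/5 ≈ -0.4472 or n = √(5)/5 ≈ 0.4472.

n = -0.4472 or n = 0.4472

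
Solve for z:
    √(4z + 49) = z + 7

Square both sides: 4z + 49 = (z + 7)².
Expand and rearrange: z² + 10z = 0.
Solving gives z = 0 or z = -10.
Check each candidate in the original equation:
  z = 0: √(49) = 7, while z + 7 = 7 — valid.
  z = -10: √(9) = 3, while z + 7 = -3 — extraneous.

z = 0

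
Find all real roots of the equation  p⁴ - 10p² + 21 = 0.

p = -2.6458 or p = -1.7321 or p = 1.7321 or p = 2.6458

Let u = p². The equation becomes u² - 10u + 21 = 0.
Factor: (u - 7)(u - 3) = 0, so u = 7 or u = 3.
p² = 7 gives p = ±√(7) ≈ ±2.6458.
p² = 3 gives p = ±√(3) ≈ ±1.7321.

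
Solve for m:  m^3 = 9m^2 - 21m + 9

m = 0.5505 or m = 3 or m = 5.4495

Rearrange: m^3 - 9m^2 + 21m - 9 = 0.
Possible rational roots are divisors of -9. Testing m = 3 gives 0, so (m - 3) is a factor.
Divide: m^3 - 9m^2 + 21m - 9 = (m - 3)(m^2 - 6m + 3).
Apply the quadratic formula to m^2 - 6m + 3 = 0: m = (6 +/- sqrt(24))/2, i.e. m ~= 5.4495 or m ~= 0.5505.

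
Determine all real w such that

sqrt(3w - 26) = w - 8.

w = 9 or w = 10

Square both sides: 3w - 26 = (w - 8)^2.
Expand and rearrange: w^2 - 19w + 90 = 0.
Solving gives w = 10 or w = 9.
Check each candidate in the original equation:
  w = 10: sqrt(4) = 2, while w - 8 = 2 — valid.
  w = 9: sqrt(1) = 1, while w - 8 = 1 — valid.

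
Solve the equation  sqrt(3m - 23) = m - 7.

Square both sides: 3m - 23 = (m - 7)^2.
Expand and rearrange: m^2 - 17m + 72 = 0.
Solving gives m = 9 or m = 8.
Check each candidate in the original equation:
  m = 9: sqrt(4) = 2, while m - 7 = 2 — valid.
  m = 8: sqrt(1) = 1, while m - 7 = 1 — valid.

m = 8 or m = 9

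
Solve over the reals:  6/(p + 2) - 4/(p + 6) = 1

p = -8 or p = 2

Multiply both sides by (p + 2)(p + 6):
6(p + 6) - 4(p + 2) = (p + 2)(p + 6).
Expand and collect terms: p^2 + 6p - 16 = 0.
Factor or apply the quadratic formula: p = 2 or p = -8.
Neither value makes a denominator zero (p != -2, p != -6), so both are valid.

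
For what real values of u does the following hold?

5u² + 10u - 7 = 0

u = -2.5492 or u = 0.5492

Discriminant: (10)² − 4·5·(-7) = 240.
Quadratic formula: u = (-10 ± √240) / 10.
So u = -1 + 2·√(15)/5 ≈ 0.5492 or u = -2·√(15)/5 - 1 ≈ -2.5492.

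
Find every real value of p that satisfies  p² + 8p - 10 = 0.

p = -9.099 or p = 1.099

Discriminant: (8)² − 4·1·(-10) = 104.
Quadratic formula: p = (-8 ± √104) / 2.
So p = -4 + √(26) ≈ 1.099 or p = -√(26) - 4 ≈ -9.099.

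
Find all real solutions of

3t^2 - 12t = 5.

Rearrange to standard form: 3t^2 - 12t - 5 = 0.
Discriminant: (-12)^2 - 4*3*(-5) = 204.
Quadratic formula: t = (12 +/- sqrt(204)) / 6.
So t = 2 + sqrt(51)/3 ~= 4.3805 or t = 2 - sqrt(51)/3 ~= -0.3805.

t = -0.3805 or t = 4.3805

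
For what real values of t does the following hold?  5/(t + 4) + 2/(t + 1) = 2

t = -2.5 or t = 1

Multiply both sides by (t + 4)(t + 1):
5(t + 1) + 2(t + 4) = 2(t + 4)(t + 1).
Expand and collect terms: 2t² + 3t - 5 = 0.
Factor or apply the quadratic formula: t = 1 or t = -2.5.
Neither value makes a denominator zero (t ≠ -4, t ≠ -1), so both are valid.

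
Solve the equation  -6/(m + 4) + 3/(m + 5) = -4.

m = -5.3561 or m = -2.8939

Multiply both sides by (m + 4)(m + 5):
-6(m + 5) + 3(m + 4) = -4(m + 4)(m + 5).
Expand and collect terms: -4m^2 - 33m - 62 = 0.
By the quadratic formula, m = (33 +/- sqrt(97)) / -8, so m ~= -5.3561 or m ~= -2.8939.
Neither value makes a denominator zero (m != -4, m != -5), so both are valid.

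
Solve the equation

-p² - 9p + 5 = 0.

p = -9.5249 or p = 0.5249

Discriminant: (-9)² − 4·(-1)·5 = 101.
Quadratic formula: p = (9 ± √101) / (-2).
So p = -√(101)/2 - 9/2 ≈ -9.5249 or p = -9/2 + √(101)/2 ≈ 0.5249.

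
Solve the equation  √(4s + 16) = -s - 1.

Square both sides: 4s + 16 = (-s - 1)².
Expand and rearrange: s² - 2s - 15 = 0.
Solving gives s = 5 or s = -3.
Check each candidate in the original equation:
  s = 5: √(36) = 6, while -s - 1 = -6 — extraneous.
  s = -3: √(4) = 2, while -s - 1 = 2 — valid.

s = -3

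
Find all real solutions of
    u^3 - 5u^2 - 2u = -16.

u = -1.7016 or u = 2 or u = 4.7016

Rearrange: u^3 - 5u^2 - 2u + 16 = 0.
Possible rational roots are divisors of 16. Testing u = 2 gives 0, so (u - 2) is a factor.
Divide: u^3 - 5u^2 - 2u + 16 = (u - 2)(u^2 - 3u - 8).
Apply the quadratic formula to u^2 - 3u - 8 = 0: u = (3 +/- sqrt(41))/2, i.e. u ~= 4.7016 or u ~= -1.7016.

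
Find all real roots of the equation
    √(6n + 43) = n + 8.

Square both sides: 6n + 43 = (n + 8)².
Expand and rearrange: n² + 10n + 21 = 0.
Solving gives n = -3 or n = -7.
Check each candidate in the original equation:
  n = -3: √(25) = 5, while n + 8 = 5 — valid.
  n = -7: √(1) = 1, while n + 8 = 1 — valid.

n = -7 or n = -3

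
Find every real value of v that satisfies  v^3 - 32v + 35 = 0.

Possible rational roots are divisors of 35. Testing v = 5 gives 0, so (v - 5) is a factor.
Divide: v^3 - 32v + 35 = (v - 5)(v^2 + 5v - 7).
Apply the quadratic formula to v^2 + 5v - 7 = 0: v = (-5 +/- sqrt(53))/2, i.e. v ~= 1.1401 or v ~= -6.1401.

v = -6.1401 or v = 1.1401 or v = 5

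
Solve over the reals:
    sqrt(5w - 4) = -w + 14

Square both sides: 5w - 4 = (-w + 14)^2.
Expand and rearrange: w^2 - 33w + 200 = 0.
Solving gives w = 25 or w = 8.
Check each candidate in the original equation:
  w = 25: sqrt(121) = 11, while -w + 14 = -11 — extraneous.
  w = 8: sqrt(36) = 6, while -w + 14 = 6 — valid.

w = 8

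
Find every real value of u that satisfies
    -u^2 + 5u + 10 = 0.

u = -1.5311 or u = 6.5311

Discriminant: (5)^2 - 4*(-1)*10 = 65.
Quadratic formula: u = (-5 +/- sqrt(65)) / (-2).
So u = 5/2 - sqrt(65)/2 ~= -1.5311 or u = 5/2 + sqrt(65)/2 ~= 6.5311.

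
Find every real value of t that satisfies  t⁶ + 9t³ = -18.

Let u = t³. The equation becomes u² + 9u + 18 = 0.
Factor: (u + 6)(u + 3) = 0, so u = -6 or u = -3.
t³ = -6 gives t = -∛(6) ≈ -1.8171.
t³ = -3 gives t = -∛(3) ≈ -1.4422.

t = -1.8171 or t = -1.4422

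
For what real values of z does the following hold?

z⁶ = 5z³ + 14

z = -1.2599 or z = 1.9129

Let u = z³. The equation becomes u² - 5u - 14 = 0.
Factor: (u + 2)(u - 7) = 0, so u = -2 or u = 7.
z³ = -2 gives z = -∛(2) ≈ -1.2599.
z³ = 7 gives z = ∛(7) ≈ 1.9129.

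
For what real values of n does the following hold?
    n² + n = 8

Rearrange to standard form: n² + n - 8 = 0.
Discriminant: (1)² − 4·1·(-8) = 33.
Quadratic formula: n = (-1 ± √33) / 2.
So n = -1/2 + √(33)/2 ≈ 2.3723 or n = -√(33)/2 - 1/2 ≈ -3.3723.

n = -3.3723 or n = 2.3723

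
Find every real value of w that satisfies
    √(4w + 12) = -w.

w = -2

Square both sides: 4w + 12 = (-w)².
Expand and rearrange: w² - 4w - 12 = 0.
Solving gives w = 6 or w = -2.
Check each candidate in the original equation:
  w = 6: √(36) = 6, while -w = -6 — extraneous.
  w = -2: √(4) = 2, while -w = 2 — valid.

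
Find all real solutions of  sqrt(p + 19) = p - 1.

p = 6

Square both sides: p + 19 = (p - 1)^2.
Expand and rearrange: p^2 - 3p - 18 = 0.
Solving gives p = 6 or p = -3.
Check each candidate in the original equation:
  p = 6: sqrt(25) = 5, while p - 1 = 5 — valid.
  p = -3: sqrt(16) = 4, while p - 1 = -4 — extraneous.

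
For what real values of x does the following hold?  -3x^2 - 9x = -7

x = -3.6409 or x = 0.6409

Rearrange to standard form: -3x^2 - 9x + 7 = 0.
Discriminant: (-9)^2 - 4*(-3)*7 = 165.
Quadratic formula: x = (9 +/- sqrt(165)) / (-6).
So x = -sqrt(165)/6 - 3/2 ~= -3.6409 or x = -3/2 + sqrt(165)/6 ~= 0.6409.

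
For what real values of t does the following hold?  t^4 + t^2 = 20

Let u = t^2. The equation becomes u^2 + u - 20 = 0.
Factor: (u - 4)(u + 5) = 0, so u = 4 or u = -5.
t^2 = 4 gives t = +/-2.
t^2 = -5 < 0 has no real solution.

t = -2 or t = 2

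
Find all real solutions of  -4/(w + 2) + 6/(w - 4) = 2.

w = -3.4244 or w = 6.4244

Multiply both sides by (w + 2)(w - 4):
-4(w - 4) + 6(w + 2) = 2(w + 2)(w - 4).
Expand and collect terms: 2w² - 6w - 44 = 0.
By the quadratic formula, w = (6 ± √388) / 4, so w ≈ 6.4244 or w ≈ -3.4244.
Neither value makes a denominator zero (w ≠ -2, w ≠ 4), so both are valid.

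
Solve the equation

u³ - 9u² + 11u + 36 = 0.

Possible rational roots are divisors of 36. Testing u = 4 gives 0, so (u - 4) is a factor.
Divide: u³ - 9u² + 11u + 36 = (u - 4)(u² - 5u - 9).
Apply the quadratic formula to u² - 5u - 9 = 0: u = (5 ± √61)/2, i.e. u ≈ 6.4051 or u ≈ -1.4051.

u = -1.4051 or u = 4 or u = 6.4051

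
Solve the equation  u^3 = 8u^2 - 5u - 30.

Rearrange: u^3 - 8u^2 + 5u + 30 = 0.
Possible rational roots are divisors of 30. Testing u = 3 gives 0, so (u - 3) is a factor.
Divide: u^3 - 8u^2 + 5u + 30 = (u - 3)(u^2 - 5u - 10).
Apply the quadratic formula to u^2 - 5u - 10 = 0: u = (5 +/- sqrt(65))/2, i.e. u ~= 6.5311 or u ~= -1.5311.

u = -1.5311 or u = 3 or u = 6.5311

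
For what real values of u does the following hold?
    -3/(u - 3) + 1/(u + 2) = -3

Multiply both sides by (u - 3)(u + 2):
-3(u + 2) + (u - 3) = -3(u - 3)(u + 2).
Expand and collect terms: -3u² + 5u + 27 = 0.
By the quadratic formula, u = (-5 ± √349) / -6, so u ≈ -2.2803 or u ≈ 3.9469.
Neither value makes a denominator zero (u ≠ 3, u ≠ -2), so both are valid.

u = -2.2803 or u = 3.9469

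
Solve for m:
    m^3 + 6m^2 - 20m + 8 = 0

m = -8.4721 or m = 0.4721 or m = 2

Possible rational roots are divisors of 8. Testing m = 2 gives 0, so (m - 2) is a factor.
Divide: m^3 + 6m^2 - 20m + 8 = (m - 2)(m^2 + 8m - 4).
Apply the quadratic formula to m^2 + 8m - 4 = 0: m = (-8 +/- sqrt(80))/2, i.e. m ~= 0.4721 or m ~= -8.4721.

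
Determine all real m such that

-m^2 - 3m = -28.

m = -7 or m = 4

Bring every term to one side: -m^2 - 3m + 28 = 0.
Factor: -1(m + 7)(m - 4) = 0.
So m = -7 or m = 4.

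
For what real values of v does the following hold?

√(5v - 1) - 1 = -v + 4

Isolate the radical: √(5v - 1) = -v + 5.
Square both sides: 5v - 1 = (-v + 5)².
Expand and rearrange: v² - 15v + 26 = 0.
Solving gives v = 13 or v = 2.
Check each candidate in the original equation:
  v = 13: √(64) = 8, while -v + 5 = -8 — extraneous.
  v = 2: √(9) = 3, while -v + 5 = 3 — valid.

v = 2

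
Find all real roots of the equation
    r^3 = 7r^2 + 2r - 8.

Rearrange: r^3 - 7r^2 - 2r + 8 = 0.
Possible rational roots are divisors of 8. Testing r = 1 gives 0, so (r - 1) is a factor.
Divide: r^3 - 7r^2 - 2r + 8 = (r - 1)(r^2 - 6r - 8).
Apply the quadratic formula to r^2 - 6r - 8 = 0: r = (6 +/- sqrt(68))/2, i.e. r ~= 7.1231 or r ~= -1.1231.

r = -1.1231 or r = 1 or r = 7.1231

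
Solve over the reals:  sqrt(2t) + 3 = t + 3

Isolate the radical: sqrt(2t) = t.
Square both sides: 2t = (t)^2.
Expand and rearrange: t^2 - 2t = 0.
Solving gives t = 2 or t = 0.
Check each candidate in the original equation:
  t = 2: sqrt(4) = 2, while t = 2 — valid.
  t = 0: sqrt(0) = 0, while t = 0 — valid.

t = 0 or t = 2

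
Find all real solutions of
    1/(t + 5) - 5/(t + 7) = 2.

Multiply both sides by (t + 5)(t + 7):
(t + 7) - 5(t + 5) = 2(t + 5)(t + 7).
Expand and collect terms: 2t² + 28t + 88 = 0.
By the quadratic formula, t = (-28 ± √80) / 4, so t ≈ -4.7639 or t ≈ -9.2361.
Neither value makes a denominator zero (t ≠ -5, t ≠ -7), so both are valid.

t = -9.2361 or t = -4.7639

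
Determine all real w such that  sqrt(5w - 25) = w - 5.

Square both sides: 5w - 25 = (w - 5)^2.
Expand and rearrange: w^2 - 15w + 50 = 0.
Solving gives w = 10 or w = 5.
Check each candidate in the original equation:
  w = 10: sqrt(25) = 5, while w - 5 = 5 — valid.
  w = 5: sqrt(0) = 0, while w - 5 = 0 — valid.

w = 5 or w = 10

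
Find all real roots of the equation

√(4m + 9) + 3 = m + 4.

m = 4

Isolate the radical: √(4m + 9) = m + 1.
Square both sides: 4m + 9 = (m + 1)².
Expand and rearrange: m² - 2m - 8 = 0.
Solving gives m = 4 or m = -2.
Check each candidate in the original equation:
  m = 4: √(25) = 5, while m + 1 = 5 — valid.
  m = -2: √(1) = 1, while m + 1 = -1 — extraneous.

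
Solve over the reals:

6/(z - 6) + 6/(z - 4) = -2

z = -1.1623 or z = 5.1623

Multiply both sides by (z - 6)(z - 4):
6(z - 4) + 6(z - 6) = -2(z - 6)(z - 4).
Expand and collect terms: -2z² + 8z + 12 = 0.
By the quadratic formula, z = (-8 ± √160) / -4, so z ≈ -1.1623 or z ≈ 5.1623.
Neither value makes a denominator zero (z ≠ 6, z ≠ 4), so both are valid.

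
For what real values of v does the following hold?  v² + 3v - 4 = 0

Factor: (v + 4)(v - 1) = 0.
So v = -4 or v = 1.

v = -4 or v = 1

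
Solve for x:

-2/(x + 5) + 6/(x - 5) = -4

x = -4.4051 or x = 3.4051

Multiply both sides by (x + 5)(x - 5):
-2(x - 5) + 6(x + 5) = -4(x + 5)(x - 5).
Expand and collect terms: -4x² - 4x + 60 = 0.
By the quadratic formula, x = (4 ± √976) / -8, so x ≈ -4.4051 or x ≈ 3.4051.
Neither value makes a denominator zero (x ≠ -5, x ≠ 5), so both are valid.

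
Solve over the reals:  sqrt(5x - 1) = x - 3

Square both sides: 5x - 1 = (x - 3)^2.
Expand and rearrange: x^2 - 11x + 10 = 0.
Solving gives x = 10 or x = 1.
Check each candidate in the original equation:
  x = 10: sqrt(49) = 7, while x - 3 = 7 — valid.
  x = 1: sqrt(4) = 2, while x - 3 = -2 — extraneous.

x = 10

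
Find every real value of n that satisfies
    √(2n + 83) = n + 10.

Square both sides: 2n + 83 = (n + 10)².
Expand and rearrange: n² + 18n + 17 = 0.
Solving gives n = -1 or n = -17.
Check each candidate in the original equation:
  n = -1: √(81) = 9, while n + 10 = 9 — valid.
  n = -17: √(49) = 7, while n + 10 = -7 — extraneous.

n = -1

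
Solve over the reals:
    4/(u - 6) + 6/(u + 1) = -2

u = -4.6904 or u = 4.6904

Multiply both sides by (u - 6)(u + 1):
4(u + 1) + 6(u - 6) = -2(u - 6)(u + 1).
Expand and collect terms: -2u^2 + 44 = 0.
By the quadratic formula, u = (0 +/- sqrt(352)) / -4, so u ~= -4.6904 or u ~= 4.6904.
Neither value makes a denominator zero (u != 6, u != -1), so both are valid.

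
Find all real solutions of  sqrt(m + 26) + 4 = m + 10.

m = -1

Isolate the radical: sqrt(m + 26) = m + 6.
Square both sides: m + 26 = (m + 6)^2.
Expand and rearrange: m^2 + 11m + 10 = 0.
Solving gives m = -1 or m = -10.
Check each candidate in the original equation:
  m = -1: sqrt(25) = 5, while m + 6 = 5 — valid.
  m = -10: sqrt(16) = 4, while m + 6 = -4 — extraneous.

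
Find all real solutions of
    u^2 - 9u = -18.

Bring every term to one side: u^2 - 9u + 18 = 0.
Factor: (u - 6)(u - 3) = 0.
So u = 6 or u = 3.

u = 3 or u = 6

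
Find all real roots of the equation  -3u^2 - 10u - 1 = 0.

Discriminant: (-10)^2 - 4*(-3)*(-1) = 88.
Quadratic formula: u = (10 +/- sqrt(88)) / (-6).
So u = -5/3 - sqrt(22)/3 ~= -3.2301 or u = -5/3 + sqrt(22)/3 ~= -0.1032.

u = -3.2301 or u = -0.1032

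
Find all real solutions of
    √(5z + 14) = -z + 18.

z = 10

Square both sides: 5z + 14 = (-z + 18)².
Expand and rearrange: z² - 41z + 310 = 0.
Solving gives z = 31 or z = 10.
Check each candidate in the original equation:
  z = 31: √(169) = 13, while -z + 18 = -13 — extraneous.
  z = 10: √(64) = 8, while -z + 18 = 8 — valid.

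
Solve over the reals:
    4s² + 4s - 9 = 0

Discriminant: (4)² − 4·4·(-9) = 160.
Quadratic formula: s = (-4 ± √160) / 8.
So s = -1/2 + √(10)/2 ≈ 1.0811 or s = -√(10)/2 - 1/2 ≈ -2.0811.

s = -2.0811 or s = 1.0811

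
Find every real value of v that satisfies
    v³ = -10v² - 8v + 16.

Rearrange: v³ + 10v² + 8v - 16 = 0.
Possible rational roots are divisors of -16. Testing v = -2 gives 0, so (v + 2) is a factor.
Divide: v³ + 10v² + 8v - 16 = (v + 2)(v² + 8v - 8).
Apply the quadratic formula to v² + 8v - 8 = 0: v = (-8 ± √96)/2, i.e. v ≈ 0.899 or v ≈ -8.899.

v = -8.899 or v = -2 or v = 0.899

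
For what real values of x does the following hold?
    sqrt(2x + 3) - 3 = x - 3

Isolate the radical: sqrt(2x + 3) = x.
Square both sides: 2x + 3 = (x)^2.
Expand and rearrange: x^2 - 2x - 3 = 0.
Solving gives x = 3 or x = -1.
Check each candidate in the original equation:
  x = 3: sqrt(9) = 3, while x = 3 — valid.
  x = -1: sqrt(1) = 1, while x = -1 — extraneous.

x = 3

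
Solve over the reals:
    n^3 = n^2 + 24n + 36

n = -3 or n = -2 or n = 6

Rearrange: n^3 - n^2 - 24n - 36 = 0.
Possible rational roots are divisors of -36. Testing n = -3 gives 0, so (n + 3) is a factor.
Divide: n^3 - n^2 - 24n - 36 = (n + 3)(n^2 - 4n - 12).
Factor the quadratic: n = 6 or n = -2.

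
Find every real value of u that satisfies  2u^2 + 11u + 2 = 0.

Discriminant: (11)^2 - 4*2*2 = 105.
Quadratic formula: u = (-11 +/- sqrt(105)) / 4.
So u = -11/4 + sqrt(105)/4 ~= -0.1883 or u = -11/4 - sqrt(105)/4 ~= -5.3117.

u = -5.3117 or u = -0.1883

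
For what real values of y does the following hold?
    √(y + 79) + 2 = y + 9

y = 2

Isolate the radical: √(y + 79) = y + 7.
Square both sides: y + 79 = (y + 7)².
Expand and rearrange: y² + 13y - 30 = 0.
Solving gives y = 2 or y = -15.
Check each candidate in the original equation:
  y = 2: √(81) = 9, while y + 7 = 9 — valid.
  y = -15: √(64) = 8, while y + 7 = -8 — extraneous.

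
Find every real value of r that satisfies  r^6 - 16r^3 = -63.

r = 1.9129 or r = 2.0801

Let u = r^3. The equation becomes u^2 - 16u + 63 = 0.
Factor: (u - 7)(u - 9) = 0, so u = 7 or u = 9.
r^3 = 7 gives r = (7)^(1/3) ~= 1.9129.
r^3 = 9 gives r = (9)^(1/3) ~= 2.0801.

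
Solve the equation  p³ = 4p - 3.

Rearrange: p³ - 4p + 3 = 0.
Possible rational roots are divisors of 3. Testing p = 1 gives 0, so (p - 1) is a factor.
Divide: p³ - 4p + 3 = (p - 1)(p² + p - 3).
Apply the quadratic formula to p² + p - 3 = 0: p = (-1 ± √13)/2, i.e. p ≈ 1.3028 or p ≈ -2.3028.

p = -2.3028 or p = 1 or p = 1.3028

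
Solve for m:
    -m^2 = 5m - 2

Rearrange to standard form: -m^2 - 5m + 2 = 0.
Discriminant: (-5)^2 - 4*(-1)*2 = 33.
Quadratic formula: m = (5 +/- sqrt(33)) / (-2).
So m = -sqrt(33)/2 - 5/2 ~= -5.3723 or m = -5/2 + sqrt(33)/2 ~= 0.3723.

m = -5.3723 or m = 0.3723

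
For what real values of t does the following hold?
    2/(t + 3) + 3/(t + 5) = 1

Multiply both sides by (t + 3)(t + 5):
2(t + 5) + 3(t + 3) = (t + 3)(t + 5).
Expand and collect terms: t² + 3t - 4 = 0.
Factor or apply the quadratic formula: t = 1 or t = -4.
Neither value makes a denominator zero (t ≠ -3, t ≠ -5), so both are valid.

t = -4 or t = 1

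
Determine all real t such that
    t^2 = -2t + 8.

t = -4 or t = 2

Bring every term to one side: t^2 + 2t - 8 = 0.
Factor: (t - 2)(t + 4) = 0.
So t = 2 or t = -4.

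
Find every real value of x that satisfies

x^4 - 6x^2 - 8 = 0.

Let u = x^2. The equation becomes u^2 - 6u - 8 = 0.
By the quadratic formula, u = 3 + sqrt(17) or u = 3 - sqrt(17).
x^2 = 3 + sqrt(17) gives x = +/-sqrt(3 + sqrt(17)) ~= +/-2.6689.
x^2 = 3 - sqrt(17) < 0 has no real solution.

x = -2.6689 or x = 2.6689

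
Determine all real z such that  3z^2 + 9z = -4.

Rearrange to standard form: 3z^2 + 9z + 4 = 0.
Discriminant: (9)^2 - 4*3*4 = 33.
Quadratic formula: z = (-9 +/- sqrt(33)) / 6.
So z = -3/2 + sqrt(33)/6 ~= -0.5426 or z = -3/2 - sqrt(33)/6 ~= -2.4574.

z = -2.4574 or z = -0.5426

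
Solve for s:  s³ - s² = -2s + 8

s = 2

Rearrange: s³ - s² + 2s - 8 = 0.
Possible rational roots are divisors of -8. Testing s = 2 gives 0, so (s - 2) is a factor.
Divide: s³ - s² + 2s - 8 = (s - 2)(s² + s + 4).
The quadratic s² + s + 4 has discriminant -15 < 0, so no further real roots.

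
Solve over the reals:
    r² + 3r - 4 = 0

r = -4 or r = 1

Factor: (r + 4)(r - 1) = 0.
So r = -4 or r = 1.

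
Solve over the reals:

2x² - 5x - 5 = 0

Discriminant: (-5)² − 4·2·(-5) = 65.
Quadratic formula: x = (5 ± √65) / 4.
So x = 5/4 + √(65)/4 ≈ 3.2656 or x = 5/4 - √(65)/4 ≈ -0.7656.

x = -0.7656 or x = 3.2656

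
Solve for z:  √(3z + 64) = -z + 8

z = 0

Square both sides: 3z + 64 = (-z + 8)².
Expand and rearrange: z² - 19z = 0.
Solving gives z = 19 or z = 0.
Check each candidate in the original equation:
  z = 19: √(121) = 11, while -z + 8 = -11 — extraneous.
  z = 0: √(64) = 8, while -z + 8 = 8 — valid.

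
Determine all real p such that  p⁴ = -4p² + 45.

Let u = p². The equation becomes u² + 4u - 45 = 0.
Factor: (u + 9)(u - 5) = 0, so u = -9 or u = 5.
p² = -9 < 0 has no real solution.
p² = 5 gives p = ±√(5) ≈ ±2.2361.

p = -2.2361 or p = 2.2361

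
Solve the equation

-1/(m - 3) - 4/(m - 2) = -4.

Multiply both sides by (m - 3)(m - 2):
-(m - 2) - 4(m - 3) = -4(m - 3)(m - 2).
Expand and collect terms: -4m^2 + 25m - 38 = 0.
By the quadratic formula, m = (-25 +/- sqrt(17)) / -8, so m ~= 2.6096 or m ~= 3.6404.
Neither value makes a denominator zero (m != 3, m != 2), so both are valid.

m = 2.6096 or m = 3.6404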